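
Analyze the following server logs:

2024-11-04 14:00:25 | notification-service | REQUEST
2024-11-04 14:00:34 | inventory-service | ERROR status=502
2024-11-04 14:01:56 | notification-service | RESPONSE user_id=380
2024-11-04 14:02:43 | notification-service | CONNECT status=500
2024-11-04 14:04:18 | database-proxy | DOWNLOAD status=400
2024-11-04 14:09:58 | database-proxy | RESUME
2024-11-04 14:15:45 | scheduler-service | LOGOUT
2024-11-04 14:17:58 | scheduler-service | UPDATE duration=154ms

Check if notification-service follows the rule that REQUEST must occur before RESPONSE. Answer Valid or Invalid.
Valid

To validate ordering:

1. Required order: REQUEST → RESPONSE
2. Rule: REQUEST must occur before RESPONSE
3. Check actual order of events for notification-service
4. Result: Valid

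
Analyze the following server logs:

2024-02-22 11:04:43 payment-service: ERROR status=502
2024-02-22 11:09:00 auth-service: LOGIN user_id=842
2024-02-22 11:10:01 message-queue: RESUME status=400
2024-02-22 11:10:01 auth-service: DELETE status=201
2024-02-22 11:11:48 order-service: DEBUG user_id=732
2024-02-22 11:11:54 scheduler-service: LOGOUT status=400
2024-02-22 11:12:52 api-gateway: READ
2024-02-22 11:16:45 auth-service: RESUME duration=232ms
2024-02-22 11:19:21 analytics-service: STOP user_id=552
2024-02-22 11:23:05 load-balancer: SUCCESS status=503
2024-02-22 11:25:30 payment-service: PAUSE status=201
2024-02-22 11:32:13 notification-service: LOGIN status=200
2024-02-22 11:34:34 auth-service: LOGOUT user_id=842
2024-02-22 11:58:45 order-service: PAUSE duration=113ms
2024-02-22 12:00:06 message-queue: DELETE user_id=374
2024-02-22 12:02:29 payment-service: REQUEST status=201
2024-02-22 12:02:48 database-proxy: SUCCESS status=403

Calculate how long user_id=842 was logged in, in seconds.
1534

To calculate session duration:

1. Find LOGIN event for user_id=842: 2024-02-22 11:09:00
2. Find LOGOUT event for user_id=842: 2024-02-22 11:34:34
3. Session duration: 2024-02-22 11:34:34 - 2024-02-22 11:09:00 = 1534 seconds (25 minutes)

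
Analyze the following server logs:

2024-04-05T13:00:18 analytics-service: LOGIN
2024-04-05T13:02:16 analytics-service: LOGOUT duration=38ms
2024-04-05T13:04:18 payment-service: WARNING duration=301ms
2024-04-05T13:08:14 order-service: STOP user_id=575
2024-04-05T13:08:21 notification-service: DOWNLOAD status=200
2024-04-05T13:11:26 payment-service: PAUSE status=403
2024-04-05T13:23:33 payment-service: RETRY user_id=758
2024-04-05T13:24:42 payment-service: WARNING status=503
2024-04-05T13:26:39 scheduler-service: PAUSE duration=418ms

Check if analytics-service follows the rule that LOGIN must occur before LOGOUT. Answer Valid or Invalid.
Valid

To validate ordering:

1. Required order: LOGIN → LOGOUT
2. Rule: LOGIN must occur before LOGOUT
3. Check actual order of events for analytics-service
4. Result: Valid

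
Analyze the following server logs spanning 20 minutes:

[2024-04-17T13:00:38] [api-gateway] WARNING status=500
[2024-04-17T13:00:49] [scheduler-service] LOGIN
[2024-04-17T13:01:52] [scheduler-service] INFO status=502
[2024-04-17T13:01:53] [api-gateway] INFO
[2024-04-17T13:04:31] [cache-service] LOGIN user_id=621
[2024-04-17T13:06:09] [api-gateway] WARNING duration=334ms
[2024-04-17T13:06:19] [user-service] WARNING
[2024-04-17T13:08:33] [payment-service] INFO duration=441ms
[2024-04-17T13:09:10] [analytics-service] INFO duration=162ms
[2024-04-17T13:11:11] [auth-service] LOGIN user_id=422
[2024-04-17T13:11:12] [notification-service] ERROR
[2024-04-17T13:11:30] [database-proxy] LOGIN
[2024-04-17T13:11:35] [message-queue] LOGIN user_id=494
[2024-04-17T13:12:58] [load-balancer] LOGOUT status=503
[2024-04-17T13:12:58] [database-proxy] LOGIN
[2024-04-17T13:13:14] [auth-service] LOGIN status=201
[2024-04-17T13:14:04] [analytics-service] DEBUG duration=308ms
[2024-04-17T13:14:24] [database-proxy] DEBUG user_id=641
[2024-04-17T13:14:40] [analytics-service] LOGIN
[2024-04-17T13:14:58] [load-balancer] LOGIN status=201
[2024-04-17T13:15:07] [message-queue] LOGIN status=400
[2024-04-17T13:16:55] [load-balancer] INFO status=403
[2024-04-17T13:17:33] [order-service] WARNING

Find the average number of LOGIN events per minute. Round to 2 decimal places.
0.5

To calculate the rate:

1. Count total LOGIN events: 10
2. Total time period: 20 minutes
3. Rate = 10 / 20 = 0.5 events per minute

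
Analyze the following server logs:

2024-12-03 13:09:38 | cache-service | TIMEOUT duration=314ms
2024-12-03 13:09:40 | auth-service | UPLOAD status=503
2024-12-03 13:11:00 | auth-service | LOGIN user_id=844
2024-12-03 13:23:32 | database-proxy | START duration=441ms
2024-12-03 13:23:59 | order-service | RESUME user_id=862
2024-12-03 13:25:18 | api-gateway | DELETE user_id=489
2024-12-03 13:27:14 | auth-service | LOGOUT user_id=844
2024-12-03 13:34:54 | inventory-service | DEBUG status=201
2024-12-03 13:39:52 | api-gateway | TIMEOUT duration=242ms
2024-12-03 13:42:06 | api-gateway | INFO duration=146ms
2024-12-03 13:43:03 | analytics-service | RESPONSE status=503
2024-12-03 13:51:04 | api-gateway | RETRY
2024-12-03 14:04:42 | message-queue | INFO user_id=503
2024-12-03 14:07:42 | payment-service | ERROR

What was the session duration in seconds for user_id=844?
974

To calculate session duration:

1. Find LOGIN event for user_id=844: 2024-12-03 13:11:00
2. Find LOGOUT event for user_id=844: 2024-12-03 13:27:14
3. Session duration: 2024-12-03 13:27:14 - 2024-12-03 13:11:00 = 974 seconds (16 minutes)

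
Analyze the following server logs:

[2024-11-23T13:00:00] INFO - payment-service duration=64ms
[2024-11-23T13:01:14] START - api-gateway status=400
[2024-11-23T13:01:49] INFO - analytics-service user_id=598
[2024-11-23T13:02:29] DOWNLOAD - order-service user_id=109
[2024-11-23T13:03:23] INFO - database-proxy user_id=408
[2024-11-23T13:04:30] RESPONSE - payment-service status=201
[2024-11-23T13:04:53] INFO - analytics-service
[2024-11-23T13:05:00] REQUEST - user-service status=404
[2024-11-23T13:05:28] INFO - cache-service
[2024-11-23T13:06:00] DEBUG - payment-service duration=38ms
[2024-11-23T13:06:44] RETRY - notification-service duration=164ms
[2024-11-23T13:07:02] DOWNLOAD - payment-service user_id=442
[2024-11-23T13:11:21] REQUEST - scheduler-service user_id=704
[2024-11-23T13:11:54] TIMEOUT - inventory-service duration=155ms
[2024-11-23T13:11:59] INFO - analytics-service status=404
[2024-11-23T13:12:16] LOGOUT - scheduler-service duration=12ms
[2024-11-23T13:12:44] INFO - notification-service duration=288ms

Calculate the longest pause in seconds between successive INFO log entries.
391

To find the longest gap:

1. Extract all INFO events in chronological order
2. Calculate time differences between consecutive events
3. Find the maximum difference
4. Longest gap: 391 seconds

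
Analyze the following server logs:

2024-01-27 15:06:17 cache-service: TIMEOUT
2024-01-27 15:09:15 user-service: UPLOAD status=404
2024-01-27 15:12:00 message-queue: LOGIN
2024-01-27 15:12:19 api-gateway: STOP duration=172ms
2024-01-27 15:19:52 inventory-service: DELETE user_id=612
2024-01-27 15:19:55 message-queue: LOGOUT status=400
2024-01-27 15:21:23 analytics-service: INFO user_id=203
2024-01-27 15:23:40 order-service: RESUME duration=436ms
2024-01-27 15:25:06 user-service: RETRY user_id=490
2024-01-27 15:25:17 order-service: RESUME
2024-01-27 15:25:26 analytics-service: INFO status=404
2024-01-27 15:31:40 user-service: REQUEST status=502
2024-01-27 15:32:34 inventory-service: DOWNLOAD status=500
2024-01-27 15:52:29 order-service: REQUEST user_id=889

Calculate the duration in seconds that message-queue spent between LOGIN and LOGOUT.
475

To calculate state duration:

1. Find LOGIN event for message-queue: 2024-01-27 15:12:00
2. Find LOGOUT event for message-queue: 2024-01-27 15:19:55
3. Calculate duration: 2024-01-27 15:19:55 - 2024-01-27 15:12:00 = 475 seconds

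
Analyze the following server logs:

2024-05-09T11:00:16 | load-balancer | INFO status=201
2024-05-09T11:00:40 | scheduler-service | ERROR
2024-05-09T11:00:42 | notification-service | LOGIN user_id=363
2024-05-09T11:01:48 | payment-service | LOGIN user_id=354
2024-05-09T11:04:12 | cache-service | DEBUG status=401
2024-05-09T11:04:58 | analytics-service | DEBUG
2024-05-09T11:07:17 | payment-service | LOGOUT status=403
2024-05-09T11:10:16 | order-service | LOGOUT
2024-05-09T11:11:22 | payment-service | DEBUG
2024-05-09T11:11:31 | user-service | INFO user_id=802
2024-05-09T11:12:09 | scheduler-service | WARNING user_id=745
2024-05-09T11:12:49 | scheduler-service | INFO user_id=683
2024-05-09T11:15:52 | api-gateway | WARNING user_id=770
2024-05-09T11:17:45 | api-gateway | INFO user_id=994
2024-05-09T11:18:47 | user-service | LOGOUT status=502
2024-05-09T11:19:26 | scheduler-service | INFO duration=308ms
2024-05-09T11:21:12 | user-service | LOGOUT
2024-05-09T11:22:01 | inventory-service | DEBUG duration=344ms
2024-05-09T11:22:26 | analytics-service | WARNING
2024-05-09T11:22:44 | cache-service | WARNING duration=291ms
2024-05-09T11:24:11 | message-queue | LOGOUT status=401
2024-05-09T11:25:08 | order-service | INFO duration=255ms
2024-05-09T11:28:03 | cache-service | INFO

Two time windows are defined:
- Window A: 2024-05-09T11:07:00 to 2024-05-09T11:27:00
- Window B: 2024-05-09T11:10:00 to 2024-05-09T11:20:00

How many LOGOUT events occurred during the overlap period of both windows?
2

To find overlap events:

1. Window A: 2024-05-09T11:07:00 to 2024-05-09T11:27:00
2. Window B: 2024-05-09T11:10:00 to 2024-05-09T11:20:00
3. Overlap period: 2024-05-09T11:10:00 to 2024-05-09T11:20:00
4. Count LOGOUT events in overlap: 2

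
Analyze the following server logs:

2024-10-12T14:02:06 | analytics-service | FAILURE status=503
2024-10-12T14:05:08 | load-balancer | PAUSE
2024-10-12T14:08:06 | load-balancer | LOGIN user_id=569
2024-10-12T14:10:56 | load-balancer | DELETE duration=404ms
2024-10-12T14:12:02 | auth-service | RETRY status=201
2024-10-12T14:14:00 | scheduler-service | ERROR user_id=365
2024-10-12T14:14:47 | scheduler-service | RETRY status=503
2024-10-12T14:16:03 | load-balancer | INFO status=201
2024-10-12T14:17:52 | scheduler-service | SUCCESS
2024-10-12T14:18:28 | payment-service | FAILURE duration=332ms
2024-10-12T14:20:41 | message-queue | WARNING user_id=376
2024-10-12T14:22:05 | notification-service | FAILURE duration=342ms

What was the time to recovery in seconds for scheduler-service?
232

To calculate recovery time:

1. Find ERROR event for scheduler-service: 2024-10-12T14:14:00
2. Find next SUCCESS event for scheduler-service: 2024-10-12T14:17:52
3. Recovery time: 2024-10-12T14:17:52 - 2024-10-12T14:14:00 = 232 seconds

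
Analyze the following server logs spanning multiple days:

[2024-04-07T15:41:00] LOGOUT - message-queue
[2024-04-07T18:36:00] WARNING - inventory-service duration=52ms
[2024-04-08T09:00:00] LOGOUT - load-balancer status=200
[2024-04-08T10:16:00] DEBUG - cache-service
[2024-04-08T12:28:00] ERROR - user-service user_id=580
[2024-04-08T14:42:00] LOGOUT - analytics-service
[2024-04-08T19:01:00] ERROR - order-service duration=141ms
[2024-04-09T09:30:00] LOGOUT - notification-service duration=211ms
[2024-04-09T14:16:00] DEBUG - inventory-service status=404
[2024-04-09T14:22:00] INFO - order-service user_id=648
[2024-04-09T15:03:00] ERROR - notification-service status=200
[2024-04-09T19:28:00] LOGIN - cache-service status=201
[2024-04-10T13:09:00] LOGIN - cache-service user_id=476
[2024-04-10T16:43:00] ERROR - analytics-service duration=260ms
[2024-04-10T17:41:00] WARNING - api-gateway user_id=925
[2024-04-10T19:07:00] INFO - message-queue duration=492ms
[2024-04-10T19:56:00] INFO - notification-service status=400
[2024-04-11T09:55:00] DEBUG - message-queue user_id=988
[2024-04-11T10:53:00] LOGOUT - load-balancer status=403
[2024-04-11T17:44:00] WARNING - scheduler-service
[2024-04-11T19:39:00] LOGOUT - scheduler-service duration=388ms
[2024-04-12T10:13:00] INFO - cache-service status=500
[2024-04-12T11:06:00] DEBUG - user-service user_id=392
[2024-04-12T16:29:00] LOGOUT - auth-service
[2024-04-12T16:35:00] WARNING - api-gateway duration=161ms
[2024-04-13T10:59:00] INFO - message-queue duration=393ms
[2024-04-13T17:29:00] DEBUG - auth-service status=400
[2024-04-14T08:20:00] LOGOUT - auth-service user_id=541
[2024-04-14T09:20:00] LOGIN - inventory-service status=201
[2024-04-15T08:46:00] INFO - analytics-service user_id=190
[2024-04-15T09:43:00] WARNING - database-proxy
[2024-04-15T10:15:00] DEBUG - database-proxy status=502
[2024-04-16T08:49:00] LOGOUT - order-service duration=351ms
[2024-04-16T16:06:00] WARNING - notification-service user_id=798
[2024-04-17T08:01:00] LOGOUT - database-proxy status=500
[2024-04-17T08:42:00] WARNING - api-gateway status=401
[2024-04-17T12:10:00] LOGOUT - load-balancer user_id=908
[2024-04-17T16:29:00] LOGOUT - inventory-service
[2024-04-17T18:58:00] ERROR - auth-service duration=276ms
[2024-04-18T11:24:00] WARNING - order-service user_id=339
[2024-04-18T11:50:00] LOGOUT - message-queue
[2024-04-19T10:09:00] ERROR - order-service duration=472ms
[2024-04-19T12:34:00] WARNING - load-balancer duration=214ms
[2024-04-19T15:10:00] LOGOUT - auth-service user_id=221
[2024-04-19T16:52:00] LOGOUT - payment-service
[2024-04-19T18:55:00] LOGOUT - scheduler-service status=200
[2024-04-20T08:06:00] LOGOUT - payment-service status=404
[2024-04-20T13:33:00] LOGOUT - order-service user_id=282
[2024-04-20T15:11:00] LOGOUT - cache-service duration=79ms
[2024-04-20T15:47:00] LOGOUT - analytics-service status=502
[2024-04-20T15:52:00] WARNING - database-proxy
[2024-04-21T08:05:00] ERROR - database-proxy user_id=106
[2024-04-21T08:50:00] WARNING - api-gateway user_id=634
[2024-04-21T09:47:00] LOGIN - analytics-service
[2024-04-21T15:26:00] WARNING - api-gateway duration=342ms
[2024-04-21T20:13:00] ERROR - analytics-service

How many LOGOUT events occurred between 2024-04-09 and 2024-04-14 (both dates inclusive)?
5

To filter by date range:

1. Date range: 2024-04-09 through 2024-04-14, both dates inclusive
2. Filter for LOGOUT events whose date falls in this range
3. Count matching events: 5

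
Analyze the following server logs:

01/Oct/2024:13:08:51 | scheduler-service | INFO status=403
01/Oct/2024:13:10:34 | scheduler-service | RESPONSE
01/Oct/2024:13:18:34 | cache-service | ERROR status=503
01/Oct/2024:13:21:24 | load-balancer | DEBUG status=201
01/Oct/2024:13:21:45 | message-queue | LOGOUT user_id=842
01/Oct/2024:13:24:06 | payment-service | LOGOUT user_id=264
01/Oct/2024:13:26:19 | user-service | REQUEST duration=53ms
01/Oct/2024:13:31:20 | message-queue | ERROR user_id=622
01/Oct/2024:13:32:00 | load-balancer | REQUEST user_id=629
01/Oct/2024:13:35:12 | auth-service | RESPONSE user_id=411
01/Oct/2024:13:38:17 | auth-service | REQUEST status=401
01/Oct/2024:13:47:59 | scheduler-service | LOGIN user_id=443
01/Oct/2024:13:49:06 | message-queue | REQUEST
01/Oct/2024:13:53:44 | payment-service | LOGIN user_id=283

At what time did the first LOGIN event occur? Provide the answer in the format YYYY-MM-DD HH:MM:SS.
2024-10-01 13:47:59

To find the first event:

1. Filter for all LOGIN events
2. Sort by timestamp
3. Select the first one
4. Timestamp: 2024-10-01 13:47:59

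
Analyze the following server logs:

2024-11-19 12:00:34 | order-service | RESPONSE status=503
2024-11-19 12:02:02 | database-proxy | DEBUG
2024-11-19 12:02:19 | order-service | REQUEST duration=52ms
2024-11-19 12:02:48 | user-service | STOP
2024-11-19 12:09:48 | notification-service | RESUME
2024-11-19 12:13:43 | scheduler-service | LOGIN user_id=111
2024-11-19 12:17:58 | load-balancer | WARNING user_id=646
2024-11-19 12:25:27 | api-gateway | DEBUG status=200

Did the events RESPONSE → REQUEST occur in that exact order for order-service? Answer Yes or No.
Yes

To verify sequence order:

1. Find all events in sequence RESPONSE → REQUEST for order-service
2. Extract their timestamps
3. Check if timestamps are in ascending order
4. Result: Yes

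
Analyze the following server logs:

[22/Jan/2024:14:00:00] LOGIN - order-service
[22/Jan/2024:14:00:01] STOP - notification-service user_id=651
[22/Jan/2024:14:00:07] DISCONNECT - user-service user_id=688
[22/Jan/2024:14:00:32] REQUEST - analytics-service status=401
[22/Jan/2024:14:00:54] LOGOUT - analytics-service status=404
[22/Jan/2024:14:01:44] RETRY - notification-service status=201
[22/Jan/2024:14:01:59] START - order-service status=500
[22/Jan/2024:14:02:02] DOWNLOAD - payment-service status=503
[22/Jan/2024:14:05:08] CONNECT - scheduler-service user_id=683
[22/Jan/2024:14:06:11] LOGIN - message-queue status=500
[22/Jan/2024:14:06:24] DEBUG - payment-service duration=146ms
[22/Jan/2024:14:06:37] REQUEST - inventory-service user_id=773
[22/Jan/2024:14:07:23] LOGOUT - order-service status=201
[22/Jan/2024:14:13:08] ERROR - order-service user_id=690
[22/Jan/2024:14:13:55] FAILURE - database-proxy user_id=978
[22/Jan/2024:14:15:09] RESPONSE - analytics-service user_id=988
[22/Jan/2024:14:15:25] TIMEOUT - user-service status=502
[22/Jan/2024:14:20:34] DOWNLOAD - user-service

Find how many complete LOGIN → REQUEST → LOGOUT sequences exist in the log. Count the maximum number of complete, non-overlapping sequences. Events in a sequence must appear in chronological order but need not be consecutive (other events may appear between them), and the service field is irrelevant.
2

To count sequences:

1. Look for pattern: LOGIN → REQUEST → LOGOUT
2. Greedily scan the log in chronological order, matching each sequence element in turn (ignoring service)
3. Each time the full pattern completes, increment the count and restart matching from the next event
4. Complete non-overlapping sequences found: 2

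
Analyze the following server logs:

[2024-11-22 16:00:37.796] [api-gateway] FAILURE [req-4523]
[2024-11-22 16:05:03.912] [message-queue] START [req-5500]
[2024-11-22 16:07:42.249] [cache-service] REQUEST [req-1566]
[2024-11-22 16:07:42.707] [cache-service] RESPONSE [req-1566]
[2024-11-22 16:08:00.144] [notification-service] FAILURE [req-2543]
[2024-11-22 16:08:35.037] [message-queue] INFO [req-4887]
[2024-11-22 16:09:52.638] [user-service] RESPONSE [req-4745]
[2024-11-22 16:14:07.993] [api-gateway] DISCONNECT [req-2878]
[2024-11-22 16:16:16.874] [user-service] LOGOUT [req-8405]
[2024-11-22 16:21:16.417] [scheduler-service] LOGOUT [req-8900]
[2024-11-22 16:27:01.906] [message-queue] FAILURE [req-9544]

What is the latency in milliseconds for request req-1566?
458

To calculate latency:

1. Find REQUEST with id req-1566: 2024-11-22 16:07:42.249
2. Find RESPONSE with id req-1566: 2024-11-22 16:07:42.707
3. Latency: 2024-11-22 16:07:42.707 - 2024-11-22 16:07:42.249 = 458ms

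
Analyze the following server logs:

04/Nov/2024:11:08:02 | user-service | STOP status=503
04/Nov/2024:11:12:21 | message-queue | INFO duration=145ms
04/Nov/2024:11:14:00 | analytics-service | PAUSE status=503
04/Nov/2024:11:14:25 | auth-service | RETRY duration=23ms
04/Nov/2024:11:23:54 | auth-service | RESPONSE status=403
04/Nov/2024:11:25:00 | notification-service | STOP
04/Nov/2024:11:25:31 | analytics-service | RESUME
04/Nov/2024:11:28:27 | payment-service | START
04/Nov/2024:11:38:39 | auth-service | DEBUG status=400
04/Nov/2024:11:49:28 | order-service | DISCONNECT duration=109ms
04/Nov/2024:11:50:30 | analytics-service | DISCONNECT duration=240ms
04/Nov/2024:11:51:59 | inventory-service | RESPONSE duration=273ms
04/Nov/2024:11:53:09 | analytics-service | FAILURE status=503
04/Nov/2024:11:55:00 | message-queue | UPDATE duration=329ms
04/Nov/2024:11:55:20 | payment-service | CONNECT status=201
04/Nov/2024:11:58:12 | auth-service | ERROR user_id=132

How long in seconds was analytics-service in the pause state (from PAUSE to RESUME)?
691

To calculate state duration:

1. Find PAUSE event for analytics-service: 04/Nov/2024:11:14:00
2. Find RESUME event for analytics-service: 04/Nov/2024:11:25:31
3. Calculate duration: 04/Nov/2024:11:25:31 - 04/Nov/2024:11:14:00 = 691 seconds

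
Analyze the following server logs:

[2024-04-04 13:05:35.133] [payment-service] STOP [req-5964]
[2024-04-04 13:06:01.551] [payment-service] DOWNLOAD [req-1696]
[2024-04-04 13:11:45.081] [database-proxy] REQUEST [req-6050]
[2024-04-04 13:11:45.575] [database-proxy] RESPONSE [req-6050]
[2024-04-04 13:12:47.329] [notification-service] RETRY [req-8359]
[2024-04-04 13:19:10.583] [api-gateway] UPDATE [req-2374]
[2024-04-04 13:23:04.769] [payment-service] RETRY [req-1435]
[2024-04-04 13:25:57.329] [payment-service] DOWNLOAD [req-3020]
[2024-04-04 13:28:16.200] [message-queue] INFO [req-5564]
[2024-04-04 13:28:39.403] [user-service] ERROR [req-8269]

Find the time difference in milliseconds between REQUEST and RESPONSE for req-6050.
494

To calculate latency:

1. Find REQUEST with id req-6050: 2024-04-04 13:11:45.081
2. Find RESPONSE with id req-6050: 2024-04-04 13:11:45.575
3. Latency: 2024-04-04 13:11:45.575 - 2024-04-04 13:11:45.081 = 494ms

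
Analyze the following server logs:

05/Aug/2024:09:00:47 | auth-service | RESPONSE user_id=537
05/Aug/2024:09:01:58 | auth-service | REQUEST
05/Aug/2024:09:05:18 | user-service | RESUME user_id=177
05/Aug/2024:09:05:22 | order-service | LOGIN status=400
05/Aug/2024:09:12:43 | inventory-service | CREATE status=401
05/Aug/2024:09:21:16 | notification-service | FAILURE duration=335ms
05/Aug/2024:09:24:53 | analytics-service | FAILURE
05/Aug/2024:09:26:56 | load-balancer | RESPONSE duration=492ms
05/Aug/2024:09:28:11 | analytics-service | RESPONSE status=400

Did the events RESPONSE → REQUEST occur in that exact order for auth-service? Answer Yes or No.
Yes

To verify sequence order:

1. Find all events in sequence RESPONSE → REQUEST for auth-service
2. Extract their timestamps
3. Check if timestamps are in ascending order
4. Result: Yes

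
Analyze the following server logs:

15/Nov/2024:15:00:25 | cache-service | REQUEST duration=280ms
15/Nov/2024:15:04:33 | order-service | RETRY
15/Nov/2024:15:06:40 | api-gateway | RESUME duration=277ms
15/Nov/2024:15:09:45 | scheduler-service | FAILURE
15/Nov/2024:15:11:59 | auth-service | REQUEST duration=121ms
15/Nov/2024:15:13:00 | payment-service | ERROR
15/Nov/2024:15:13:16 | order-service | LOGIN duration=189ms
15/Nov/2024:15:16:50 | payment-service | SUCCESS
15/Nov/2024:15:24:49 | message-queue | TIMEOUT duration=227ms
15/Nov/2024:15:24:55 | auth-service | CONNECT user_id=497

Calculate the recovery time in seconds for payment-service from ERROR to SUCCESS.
230

To calculate recovery time:

1. Find ERROR event for payment-service: 15/Nov/2024:15:13:00
2. Find next SUCCESS event for payment-service: 15/Nov/2024:15:16:50
3. Recovery time: 15/Nov/2024:15:16:50 - 15/Nov/2024:15:13:00 = 230 seconds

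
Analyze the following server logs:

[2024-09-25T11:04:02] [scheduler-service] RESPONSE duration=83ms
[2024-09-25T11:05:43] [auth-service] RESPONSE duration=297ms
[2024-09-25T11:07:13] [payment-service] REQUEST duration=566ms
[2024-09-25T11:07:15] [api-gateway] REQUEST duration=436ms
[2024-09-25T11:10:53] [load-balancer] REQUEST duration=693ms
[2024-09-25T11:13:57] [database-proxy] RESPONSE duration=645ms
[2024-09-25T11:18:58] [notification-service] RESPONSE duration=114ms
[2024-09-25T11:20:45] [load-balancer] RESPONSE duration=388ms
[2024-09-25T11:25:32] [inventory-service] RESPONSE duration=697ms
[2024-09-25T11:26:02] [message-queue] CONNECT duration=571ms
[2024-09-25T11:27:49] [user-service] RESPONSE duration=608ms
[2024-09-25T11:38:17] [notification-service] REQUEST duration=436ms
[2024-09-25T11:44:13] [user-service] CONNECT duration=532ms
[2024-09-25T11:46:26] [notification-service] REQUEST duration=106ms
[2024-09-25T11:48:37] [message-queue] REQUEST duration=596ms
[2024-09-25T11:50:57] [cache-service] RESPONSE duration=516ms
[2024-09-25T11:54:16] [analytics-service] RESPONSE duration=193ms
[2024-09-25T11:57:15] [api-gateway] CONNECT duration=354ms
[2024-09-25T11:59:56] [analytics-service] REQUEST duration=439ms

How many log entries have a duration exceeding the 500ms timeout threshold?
9

To count timeouts:

1. Threshold: 500ms
2. Extract duration from each log entry
3. Count entries where duration > 500
4. Timeout count: 9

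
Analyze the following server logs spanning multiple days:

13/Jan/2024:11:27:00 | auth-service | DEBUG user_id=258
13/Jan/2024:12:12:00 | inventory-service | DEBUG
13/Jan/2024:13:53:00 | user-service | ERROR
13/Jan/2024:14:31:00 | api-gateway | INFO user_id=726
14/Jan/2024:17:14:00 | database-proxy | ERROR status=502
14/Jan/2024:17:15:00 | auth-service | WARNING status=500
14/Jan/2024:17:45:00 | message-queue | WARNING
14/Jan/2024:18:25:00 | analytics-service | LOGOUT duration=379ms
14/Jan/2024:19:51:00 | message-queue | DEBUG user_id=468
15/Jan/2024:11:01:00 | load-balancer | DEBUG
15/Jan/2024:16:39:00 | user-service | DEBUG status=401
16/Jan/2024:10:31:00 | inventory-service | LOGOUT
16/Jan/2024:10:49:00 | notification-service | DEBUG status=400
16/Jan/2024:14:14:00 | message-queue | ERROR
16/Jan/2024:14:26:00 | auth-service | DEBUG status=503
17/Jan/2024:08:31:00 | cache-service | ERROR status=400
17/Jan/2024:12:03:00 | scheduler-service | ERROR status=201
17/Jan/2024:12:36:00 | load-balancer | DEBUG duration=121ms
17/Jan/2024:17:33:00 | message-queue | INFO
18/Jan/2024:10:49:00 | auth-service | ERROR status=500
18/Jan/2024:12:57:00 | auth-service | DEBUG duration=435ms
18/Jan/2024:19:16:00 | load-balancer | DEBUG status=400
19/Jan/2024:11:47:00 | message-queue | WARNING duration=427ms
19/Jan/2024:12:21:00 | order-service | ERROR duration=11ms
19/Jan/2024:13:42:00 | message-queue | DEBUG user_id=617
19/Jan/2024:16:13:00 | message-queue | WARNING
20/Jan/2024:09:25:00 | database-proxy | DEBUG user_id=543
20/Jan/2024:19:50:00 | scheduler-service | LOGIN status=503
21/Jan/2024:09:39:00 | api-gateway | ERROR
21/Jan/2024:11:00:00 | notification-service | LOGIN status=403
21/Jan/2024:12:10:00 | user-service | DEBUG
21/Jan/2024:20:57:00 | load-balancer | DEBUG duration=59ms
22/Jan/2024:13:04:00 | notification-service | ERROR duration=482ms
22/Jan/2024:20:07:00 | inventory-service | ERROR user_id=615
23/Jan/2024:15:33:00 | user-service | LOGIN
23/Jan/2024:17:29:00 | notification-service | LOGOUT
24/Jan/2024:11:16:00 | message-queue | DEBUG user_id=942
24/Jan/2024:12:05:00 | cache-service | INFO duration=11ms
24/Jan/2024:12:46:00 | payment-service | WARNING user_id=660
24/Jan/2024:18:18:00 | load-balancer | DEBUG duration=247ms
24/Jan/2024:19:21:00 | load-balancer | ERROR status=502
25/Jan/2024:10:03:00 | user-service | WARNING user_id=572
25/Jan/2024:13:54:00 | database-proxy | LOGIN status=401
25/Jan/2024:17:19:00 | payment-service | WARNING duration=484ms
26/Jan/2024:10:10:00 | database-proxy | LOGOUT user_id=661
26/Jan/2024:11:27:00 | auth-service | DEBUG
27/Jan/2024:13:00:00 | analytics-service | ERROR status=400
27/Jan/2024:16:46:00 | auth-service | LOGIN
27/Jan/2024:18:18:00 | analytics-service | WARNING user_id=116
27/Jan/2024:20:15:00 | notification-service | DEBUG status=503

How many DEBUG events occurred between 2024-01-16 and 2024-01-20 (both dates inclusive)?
7

To filter by date range:

1. Date range: 2024-01-16 through 2024-01-20, both dates inclusive
2. Filter for DEBUG events whose date falls in this range
3. Count matching events: 7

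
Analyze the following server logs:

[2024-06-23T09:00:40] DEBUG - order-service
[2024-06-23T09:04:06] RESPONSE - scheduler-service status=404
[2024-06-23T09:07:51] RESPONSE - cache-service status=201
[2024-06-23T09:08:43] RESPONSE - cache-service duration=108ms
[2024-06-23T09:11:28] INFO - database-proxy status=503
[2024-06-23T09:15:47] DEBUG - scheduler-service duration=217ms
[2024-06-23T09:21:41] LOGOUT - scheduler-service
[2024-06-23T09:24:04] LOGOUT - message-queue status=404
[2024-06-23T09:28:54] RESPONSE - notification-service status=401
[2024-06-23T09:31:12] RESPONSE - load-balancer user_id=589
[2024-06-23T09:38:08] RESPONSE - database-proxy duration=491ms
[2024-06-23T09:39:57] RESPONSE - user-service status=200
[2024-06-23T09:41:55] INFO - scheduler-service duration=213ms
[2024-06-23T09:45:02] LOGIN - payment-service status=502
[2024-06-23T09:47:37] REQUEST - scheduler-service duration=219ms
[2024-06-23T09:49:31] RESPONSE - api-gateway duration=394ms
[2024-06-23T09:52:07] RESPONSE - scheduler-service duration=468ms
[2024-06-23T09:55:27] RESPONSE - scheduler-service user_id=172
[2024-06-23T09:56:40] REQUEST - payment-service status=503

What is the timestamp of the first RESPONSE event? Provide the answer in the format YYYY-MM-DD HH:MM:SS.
2024-06-23 09:04:06

To find the first event:

1. Filter for all RESPONSE events
2. Sort by timestamp
3. Select the first one
4. Timestamp: 2024-06-23 09:04:06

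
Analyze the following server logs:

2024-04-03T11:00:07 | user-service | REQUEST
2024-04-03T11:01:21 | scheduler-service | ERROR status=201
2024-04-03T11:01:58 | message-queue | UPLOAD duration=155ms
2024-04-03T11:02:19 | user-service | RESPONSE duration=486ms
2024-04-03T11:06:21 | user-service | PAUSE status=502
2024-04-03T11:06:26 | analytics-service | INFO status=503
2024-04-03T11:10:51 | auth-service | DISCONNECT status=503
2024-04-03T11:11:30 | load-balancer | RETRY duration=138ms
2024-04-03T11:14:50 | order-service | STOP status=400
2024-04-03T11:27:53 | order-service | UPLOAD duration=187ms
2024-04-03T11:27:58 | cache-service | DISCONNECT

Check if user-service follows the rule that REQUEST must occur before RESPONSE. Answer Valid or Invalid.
Valid

To validate ordering:

1. Required order: REQUEST → RESPONSE
2. Rule: REQUEST must occur before RESPONSE
3. Check actual order of events for user-service
4. Result: Valid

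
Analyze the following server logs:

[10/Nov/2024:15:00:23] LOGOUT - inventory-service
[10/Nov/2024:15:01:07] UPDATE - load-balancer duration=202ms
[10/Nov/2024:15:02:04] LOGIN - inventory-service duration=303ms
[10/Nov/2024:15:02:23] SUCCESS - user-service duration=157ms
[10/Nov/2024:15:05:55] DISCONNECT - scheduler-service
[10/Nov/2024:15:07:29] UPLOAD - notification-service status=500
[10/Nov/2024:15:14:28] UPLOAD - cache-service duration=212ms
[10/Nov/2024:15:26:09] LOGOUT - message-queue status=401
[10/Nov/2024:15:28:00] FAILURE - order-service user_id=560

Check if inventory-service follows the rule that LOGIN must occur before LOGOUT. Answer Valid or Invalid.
Invalid

To validate ordering:

1. Required order: LOGIN → LOGOUT
2. Rule: LOGIN must occur before LOGOUT
3. Check actual order of events for inventory-service
4. Result: Invalid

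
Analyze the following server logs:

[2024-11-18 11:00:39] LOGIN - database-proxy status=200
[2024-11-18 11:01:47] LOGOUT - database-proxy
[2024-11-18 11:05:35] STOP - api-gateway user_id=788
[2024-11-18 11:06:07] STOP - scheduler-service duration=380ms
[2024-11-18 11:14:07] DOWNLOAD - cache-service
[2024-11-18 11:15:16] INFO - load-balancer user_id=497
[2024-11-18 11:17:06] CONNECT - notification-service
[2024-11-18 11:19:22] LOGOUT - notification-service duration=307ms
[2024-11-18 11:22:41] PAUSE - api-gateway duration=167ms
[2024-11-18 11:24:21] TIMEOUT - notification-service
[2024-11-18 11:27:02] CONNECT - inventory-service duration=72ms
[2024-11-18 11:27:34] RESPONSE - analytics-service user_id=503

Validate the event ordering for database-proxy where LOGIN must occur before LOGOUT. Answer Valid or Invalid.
Valid

To validate ordering:

1. Required order: LOGIN → LOGOUT
2. Rule: LOGIN must occur before LOGOUT
3. Check actual order of events for database-proxy
4. Result: Valid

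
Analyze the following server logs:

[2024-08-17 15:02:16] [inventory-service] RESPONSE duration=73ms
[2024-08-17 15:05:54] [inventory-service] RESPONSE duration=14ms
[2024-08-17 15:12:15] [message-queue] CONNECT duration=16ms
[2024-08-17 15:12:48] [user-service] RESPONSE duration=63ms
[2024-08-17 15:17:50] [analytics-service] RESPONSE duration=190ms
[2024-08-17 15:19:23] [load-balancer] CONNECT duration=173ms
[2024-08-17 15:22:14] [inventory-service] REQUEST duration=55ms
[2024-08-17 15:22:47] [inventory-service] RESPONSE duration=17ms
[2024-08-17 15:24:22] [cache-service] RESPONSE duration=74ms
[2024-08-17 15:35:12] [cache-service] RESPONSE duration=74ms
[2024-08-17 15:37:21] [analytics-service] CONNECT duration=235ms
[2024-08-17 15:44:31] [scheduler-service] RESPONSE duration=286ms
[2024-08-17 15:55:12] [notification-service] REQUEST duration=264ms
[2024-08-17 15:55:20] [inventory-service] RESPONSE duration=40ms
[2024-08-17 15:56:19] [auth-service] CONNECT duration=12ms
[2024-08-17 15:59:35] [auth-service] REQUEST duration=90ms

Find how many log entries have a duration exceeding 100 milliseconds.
5

To count timeouts:

1. Threshold: 100ms
2. Extract duration from each log entry
3. Count entries where duration > 100
4. Timeout count: 5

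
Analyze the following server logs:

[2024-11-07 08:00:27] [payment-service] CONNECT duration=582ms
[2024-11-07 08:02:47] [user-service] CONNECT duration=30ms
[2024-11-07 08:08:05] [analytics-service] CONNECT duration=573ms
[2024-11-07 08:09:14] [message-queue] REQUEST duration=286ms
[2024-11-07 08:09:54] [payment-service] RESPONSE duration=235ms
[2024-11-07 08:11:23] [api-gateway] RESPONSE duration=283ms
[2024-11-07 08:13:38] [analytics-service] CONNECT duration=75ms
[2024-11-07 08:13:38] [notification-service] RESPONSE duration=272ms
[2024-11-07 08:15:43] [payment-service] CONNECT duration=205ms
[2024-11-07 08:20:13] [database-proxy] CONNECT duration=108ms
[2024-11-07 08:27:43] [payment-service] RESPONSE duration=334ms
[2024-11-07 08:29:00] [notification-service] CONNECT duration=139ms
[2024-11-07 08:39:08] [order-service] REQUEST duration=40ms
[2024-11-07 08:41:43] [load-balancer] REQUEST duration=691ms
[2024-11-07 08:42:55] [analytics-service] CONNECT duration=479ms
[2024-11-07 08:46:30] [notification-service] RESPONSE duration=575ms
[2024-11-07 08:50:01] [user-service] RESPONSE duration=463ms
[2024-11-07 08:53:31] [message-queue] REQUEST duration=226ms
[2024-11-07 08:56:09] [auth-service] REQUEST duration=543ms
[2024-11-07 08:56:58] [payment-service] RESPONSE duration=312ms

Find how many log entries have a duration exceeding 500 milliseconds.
5

To count timeouts:

1. Threshold: 500ms
2. Extract duration from each log entry
3. Count entries where duration > 500
4. Timeout count: 5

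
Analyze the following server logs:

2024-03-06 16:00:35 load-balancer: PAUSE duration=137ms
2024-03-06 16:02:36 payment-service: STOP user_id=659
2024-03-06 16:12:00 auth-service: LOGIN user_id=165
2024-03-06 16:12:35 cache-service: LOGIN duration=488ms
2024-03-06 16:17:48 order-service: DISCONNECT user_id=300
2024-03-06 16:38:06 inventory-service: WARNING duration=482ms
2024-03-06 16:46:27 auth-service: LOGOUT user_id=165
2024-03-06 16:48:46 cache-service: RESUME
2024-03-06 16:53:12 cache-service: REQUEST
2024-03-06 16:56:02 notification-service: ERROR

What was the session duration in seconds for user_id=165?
2067

To calculate session duration:

1. Find LOGIN event for user_id=165: 2024-03-06 16:12:00
2. Find LOGOUT event for user_id=165: 2024-03-06 16:46:27
3. Session duration: 2024-03-06 16:46:27 - 2024-03-06 16:12:00 = 2067 seconds (34 minutes)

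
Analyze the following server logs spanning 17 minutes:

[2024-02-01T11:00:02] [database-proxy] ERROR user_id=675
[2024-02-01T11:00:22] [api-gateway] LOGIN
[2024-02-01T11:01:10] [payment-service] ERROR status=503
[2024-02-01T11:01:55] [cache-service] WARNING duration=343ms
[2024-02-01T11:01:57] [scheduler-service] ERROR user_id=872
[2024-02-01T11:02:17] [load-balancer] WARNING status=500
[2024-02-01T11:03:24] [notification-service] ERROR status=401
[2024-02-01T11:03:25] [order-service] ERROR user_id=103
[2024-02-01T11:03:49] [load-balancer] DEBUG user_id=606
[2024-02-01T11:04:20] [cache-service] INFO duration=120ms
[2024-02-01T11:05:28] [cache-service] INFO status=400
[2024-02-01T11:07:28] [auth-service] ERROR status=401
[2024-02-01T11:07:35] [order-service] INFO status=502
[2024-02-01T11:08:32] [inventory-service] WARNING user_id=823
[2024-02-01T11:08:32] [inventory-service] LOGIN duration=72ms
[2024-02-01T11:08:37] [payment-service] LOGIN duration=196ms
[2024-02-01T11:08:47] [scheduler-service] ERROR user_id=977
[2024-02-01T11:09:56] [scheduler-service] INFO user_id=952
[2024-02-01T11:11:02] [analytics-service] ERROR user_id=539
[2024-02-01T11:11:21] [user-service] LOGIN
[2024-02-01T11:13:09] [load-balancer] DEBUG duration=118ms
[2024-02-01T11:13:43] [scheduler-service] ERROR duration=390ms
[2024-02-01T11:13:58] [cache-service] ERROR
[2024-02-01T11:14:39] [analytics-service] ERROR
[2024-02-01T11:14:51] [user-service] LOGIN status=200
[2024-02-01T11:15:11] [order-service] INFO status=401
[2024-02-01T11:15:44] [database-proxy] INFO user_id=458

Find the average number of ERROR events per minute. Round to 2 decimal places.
0.65

To calculate the rate:

1. Count total ERROR events: 11
2. Total time period: 17 minutes
3. Rate = 11 / 17 = 0.65 events per minute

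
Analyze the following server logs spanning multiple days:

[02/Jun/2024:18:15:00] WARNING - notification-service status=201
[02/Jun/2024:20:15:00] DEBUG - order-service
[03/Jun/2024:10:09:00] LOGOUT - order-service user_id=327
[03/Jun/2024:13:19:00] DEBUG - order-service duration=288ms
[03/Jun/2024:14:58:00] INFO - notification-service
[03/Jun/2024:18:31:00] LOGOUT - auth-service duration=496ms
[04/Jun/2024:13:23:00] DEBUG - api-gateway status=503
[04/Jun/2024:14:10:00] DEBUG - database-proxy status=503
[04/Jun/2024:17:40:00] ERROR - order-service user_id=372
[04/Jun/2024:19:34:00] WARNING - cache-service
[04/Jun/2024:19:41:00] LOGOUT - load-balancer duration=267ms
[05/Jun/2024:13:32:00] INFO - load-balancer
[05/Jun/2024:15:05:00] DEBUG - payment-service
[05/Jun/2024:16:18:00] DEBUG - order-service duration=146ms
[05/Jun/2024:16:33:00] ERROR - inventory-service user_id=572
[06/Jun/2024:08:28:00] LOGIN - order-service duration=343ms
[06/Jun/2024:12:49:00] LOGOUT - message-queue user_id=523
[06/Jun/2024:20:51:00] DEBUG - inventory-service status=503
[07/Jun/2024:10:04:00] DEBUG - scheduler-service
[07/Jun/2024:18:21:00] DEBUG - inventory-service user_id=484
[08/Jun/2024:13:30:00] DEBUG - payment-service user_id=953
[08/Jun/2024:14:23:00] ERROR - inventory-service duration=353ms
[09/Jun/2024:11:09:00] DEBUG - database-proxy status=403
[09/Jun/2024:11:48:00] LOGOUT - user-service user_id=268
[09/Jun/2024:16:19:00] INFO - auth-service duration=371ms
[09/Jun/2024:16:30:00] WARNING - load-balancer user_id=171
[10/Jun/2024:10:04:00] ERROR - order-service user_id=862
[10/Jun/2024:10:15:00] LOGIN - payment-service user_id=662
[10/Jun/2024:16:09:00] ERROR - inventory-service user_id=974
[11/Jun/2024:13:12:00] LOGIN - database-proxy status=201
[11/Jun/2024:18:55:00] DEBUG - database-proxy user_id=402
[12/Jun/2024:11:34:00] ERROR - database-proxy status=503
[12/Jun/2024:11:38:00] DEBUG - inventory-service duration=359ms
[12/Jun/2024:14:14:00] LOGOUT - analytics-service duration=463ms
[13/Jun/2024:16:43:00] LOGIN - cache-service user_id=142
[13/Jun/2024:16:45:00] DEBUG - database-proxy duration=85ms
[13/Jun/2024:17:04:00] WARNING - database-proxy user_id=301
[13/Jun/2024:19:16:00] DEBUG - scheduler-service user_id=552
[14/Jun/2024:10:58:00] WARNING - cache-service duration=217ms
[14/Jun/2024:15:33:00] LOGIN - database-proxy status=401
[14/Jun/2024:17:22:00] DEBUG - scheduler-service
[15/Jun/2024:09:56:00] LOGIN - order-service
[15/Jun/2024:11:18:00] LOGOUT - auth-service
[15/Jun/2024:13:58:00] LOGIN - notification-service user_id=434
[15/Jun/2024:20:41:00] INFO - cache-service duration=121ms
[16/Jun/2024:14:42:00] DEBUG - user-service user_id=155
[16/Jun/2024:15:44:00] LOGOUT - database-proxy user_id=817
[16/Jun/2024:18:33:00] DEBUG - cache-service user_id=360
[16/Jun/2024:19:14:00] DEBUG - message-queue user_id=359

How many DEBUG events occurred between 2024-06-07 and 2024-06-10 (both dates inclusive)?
4

To filter by date range:

1. Date range: 2024-06-07 through 2024-06-10, both dates inclusive
2. Filter for DEBUG events whose date falls in this range
3. Count matching events: 4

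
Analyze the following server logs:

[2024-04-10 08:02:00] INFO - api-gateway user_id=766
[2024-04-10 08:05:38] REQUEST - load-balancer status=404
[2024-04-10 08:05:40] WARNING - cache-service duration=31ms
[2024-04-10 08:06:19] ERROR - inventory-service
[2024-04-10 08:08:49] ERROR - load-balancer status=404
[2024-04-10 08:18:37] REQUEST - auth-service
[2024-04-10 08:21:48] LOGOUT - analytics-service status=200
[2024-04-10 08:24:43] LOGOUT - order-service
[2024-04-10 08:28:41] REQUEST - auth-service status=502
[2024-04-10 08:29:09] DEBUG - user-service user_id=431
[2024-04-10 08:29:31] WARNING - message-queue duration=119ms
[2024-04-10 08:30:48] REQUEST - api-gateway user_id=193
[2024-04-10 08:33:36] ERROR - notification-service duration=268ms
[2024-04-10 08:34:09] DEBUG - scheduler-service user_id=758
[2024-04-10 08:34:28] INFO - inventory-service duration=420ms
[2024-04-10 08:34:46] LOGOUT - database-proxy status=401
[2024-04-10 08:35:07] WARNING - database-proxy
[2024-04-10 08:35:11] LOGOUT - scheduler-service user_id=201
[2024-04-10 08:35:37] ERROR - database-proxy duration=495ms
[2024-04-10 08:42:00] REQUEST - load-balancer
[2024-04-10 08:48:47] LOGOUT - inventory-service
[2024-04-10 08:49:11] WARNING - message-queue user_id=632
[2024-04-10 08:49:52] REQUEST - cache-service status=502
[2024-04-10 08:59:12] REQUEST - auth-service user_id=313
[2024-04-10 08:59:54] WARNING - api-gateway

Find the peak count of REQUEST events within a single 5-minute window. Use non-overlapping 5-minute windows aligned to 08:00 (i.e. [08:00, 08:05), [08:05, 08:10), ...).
1

To find the burst window:

1. Divide the log period into non-overlapping 5-minute windows starting at 08:00
2. Count REQUEST events in each window
3. Find the window with maximum count
4. Maximum events in a window: 1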